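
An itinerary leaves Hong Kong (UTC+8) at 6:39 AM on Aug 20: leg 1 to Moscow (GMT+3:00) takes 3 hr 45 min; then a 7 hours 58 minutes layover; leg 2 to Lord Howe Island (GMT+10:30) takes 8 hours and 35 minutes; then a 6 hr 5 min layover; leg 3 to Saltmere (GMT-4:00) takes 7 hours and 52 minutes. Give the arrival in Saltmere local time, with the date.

4:54 AM on August 21

Convert departure to UTC: 6:39 AM − 8:00 = 10:39 PM UTC on Aug 19.
Add 3 hours and 45 minutes leg 1 → 2:24 AM UTC (Aug 20).
Add 7 hours 58 minutes layover in Moscow → 10:22 AM UTC.
Add 8 hours and 35 minutes leg 2 → 6:57 PM UTC.
Add 6 hours 5 minutes layover in Lord Howe Island → 1:02 AM UTC (Aug 21).
Add 7 hours and 52 minutes leg 3 → 8:54 AM UTC.
Saltmere is UTC−4:00, so local arrival = 8:54 AM − 4:00 = 4:54 AM on Aug 21.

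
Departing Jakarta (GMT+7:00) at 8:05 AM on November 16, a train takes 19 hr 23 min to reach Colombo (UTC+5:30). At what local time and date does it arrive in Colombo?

1:58 AM on November 17

Convert departure to UTC: 8:05 AM − 7:00 = 1:05 AM UTC on Nov 16.
Add 19 hours and 23 minutes travel time → 8:28 PM UTC.
Colombo is UTC+5:30, so local arrival = 8:28 PM + 5:30 = 1:58 AM on Nov 17.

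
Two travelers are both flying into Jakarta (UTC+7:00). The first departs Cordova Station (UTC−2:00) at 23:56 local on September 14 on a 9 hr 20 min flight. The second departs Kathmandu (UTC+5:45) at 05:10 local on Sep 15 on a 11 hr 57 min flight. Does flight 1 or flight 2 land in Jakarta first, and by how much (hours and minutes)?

the first, by 6 minutes

Flight 1 in UTC: 23:56 + 2:00 = 01:56 on Sep 15.
+9 hours and 20 minutes → arrive 11:16 UTC on Sep 15.
Flight 2 in UTC: 05:10 − 5:45 = 23:25 on Sep 14.
+11 hours and 57 minutes → arrive 11:22 UTC on Sep 15.
Flight 1 lands earlier by 6 minutes.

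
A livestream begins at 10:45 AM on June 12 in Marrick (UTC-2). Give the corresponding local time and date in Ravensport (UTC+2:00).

2:45 PM on June 12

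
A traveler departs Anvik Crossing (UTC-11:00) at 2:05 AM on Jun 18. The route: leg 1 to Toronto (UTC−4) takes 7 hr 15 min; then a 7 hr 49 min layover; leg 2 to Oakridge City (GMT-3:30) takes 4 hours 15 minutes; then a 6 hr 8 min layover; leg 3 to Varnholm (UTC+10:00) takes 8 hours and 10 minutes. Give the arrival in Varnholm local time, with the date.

Convert departure to UTC: 2:05 AM + 11:00 = 1:05 PM UTC on Jun 18.
Add 7 hours and 15 minutes leg 1 → 8:20 PM UTC.
Add 7 hours 49 minutes layover in Toronto → 4:09 AM UTC (Jun 19).
Add 4 hours 15 minutes leg 2 → 8:24 AM UTC.
Add 6 hours 8 minutes layover in Oakridge City → 2:32 PM UTC.
Add 8 hours 10 minutes leg 3 → 10:42 PM UTC.
Varnholm is UTC+10:00, so local arrival = 10:42 PM + 10:00 = 8:42 AM on Jun 20.

8:42 AM on June 20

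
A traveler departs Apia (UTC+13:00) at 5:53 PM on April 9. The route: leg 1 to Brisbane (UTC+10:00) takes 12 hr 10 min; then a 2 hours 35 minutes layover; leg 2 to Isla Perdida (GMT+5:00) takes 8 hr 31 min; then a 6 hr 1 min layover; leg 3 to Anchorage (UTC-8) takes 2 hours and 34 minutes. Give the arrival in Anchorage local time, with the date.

4:44 AM on Apr 10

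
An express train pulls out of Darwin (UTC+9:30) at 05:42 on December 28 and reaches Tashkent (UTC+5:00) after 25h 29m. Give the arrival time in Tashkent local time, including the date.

02:41 on December 29

Convert departure to UTC: 05:42 − 9:30 = 20:12 UTC on Dec 27.
Add 25 hours 29 minutes travel time → 21:41 UTC (Dec 28).
Tashkent is UTC+5:00, so local arrival = 21:41 + 5:00 = 02:41 on Dec 29.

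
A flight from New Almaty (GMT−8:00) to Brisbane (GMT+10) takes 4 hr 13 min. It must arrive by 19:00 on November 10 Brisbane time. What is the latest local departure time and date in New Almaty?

20:47 on November 9

Target arrival in UTC: 19:00 − 10:00 = 09:00 on Nov 10.
Subtract 4 hours and 13 minutes → departure 04:47 UTC on Nov 10.
New Almaty is UTC−8:00: 04:47 − 8:00 = 20:47 on Nov 9.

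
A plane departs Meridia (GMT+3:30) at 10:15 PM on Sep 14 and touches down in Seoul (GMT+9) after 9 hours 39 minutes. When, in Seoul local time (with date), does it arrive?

Convert departure to UTC: 10:15 PM − 3:30 = 6:45 PM UTC on Sep 14.
Add 9 hours and 39 minutes travel time → 4:24 AM UTC (Sep 15).
Seoul is UTC+9:00, so local arrival = 4:24 AM + 9:00 = 1:24 PM on Sep 15.

1:24 PM on Sep 15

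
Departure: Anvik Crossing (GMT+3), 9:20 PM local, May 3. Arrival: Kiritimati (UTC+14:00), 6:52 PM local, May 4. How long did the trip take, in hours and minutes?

10 hours 32 minutes

Kiritimati is 11:00 ahead of Anvik Crossing.
Clock-face elapsed time (ignoring zones) is 21 hours 32 minutes.
Actual elapsed = 21 hours 32 minutes − 11:00 = 10 hours 32 minutes.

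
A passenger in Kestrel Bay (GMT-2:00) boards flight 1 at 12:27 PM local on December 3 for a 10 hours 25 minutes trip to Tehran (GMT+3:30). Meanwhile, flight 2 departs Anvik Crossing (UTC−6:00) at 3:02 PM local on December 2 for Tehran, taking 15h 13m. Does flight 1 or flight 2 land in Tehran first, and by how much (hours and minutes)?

Flight 1 in UTC: 12:27 PM + 2:00 = 2:27 PM on Dec 3.
+10 hours and 25 minutes → arrive 12:52 AM UTC on Dec 4.
Flight 2 in UTC: 3:02 PM + 6:00 = 9:02 PM on Dec 2.
+15 hours and 13 minutes → arrive 12:15 PM UTC on Dec 3.
Flight 2 lands earlier by 12 hours 37 minutes.

the second, by 12 hours 37 minutes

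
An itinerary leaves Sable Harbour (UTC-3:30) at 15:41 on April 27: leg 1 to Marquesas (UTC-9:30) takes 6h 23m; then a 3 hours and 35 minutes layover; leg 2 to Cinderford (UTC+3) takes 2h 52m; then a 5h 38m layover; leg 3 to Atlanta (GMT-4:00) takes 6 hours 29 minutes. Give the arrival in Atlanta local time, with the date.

Convert departure to UTC: 15:41 + 3:30 = 19:11 UTC on Apr 27.
Add 6 hours and 23 minutes leg 1 → 01:34 UTC (Apr 28).
Add 3 hours 35 minutes layover in Marquesas → 05:09 UTC.
Add 2 hours and 52 minutes leg 2 → 08:01 UTC.
Add 5 hours and 38 minutes layover in Cinderford → 13:39 UTC.
Add 6 hours and 29 minutes leg 3 → 20:08 UTC.
Atlanta is UTC−4:00, so local arrival = 20:08 − 4:00 = 16:08 on Apr 28.

16:08 on Apr 28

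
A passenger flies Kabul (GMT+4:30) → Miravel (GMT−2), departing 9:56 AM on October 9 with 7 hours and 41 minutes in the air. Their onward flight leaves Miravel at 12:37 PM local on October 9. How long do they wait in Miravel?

Convert departure to UTC: 9:56 AM − 4:30 = 5:26 AM UTC on Oct 9.
Add 7 hours 41 minutes flight time → 1:07 PM UTC.
Miravel is UTC−2:00, so local arrival = 1:07 PM − 2:00 = 11:07 AM on Oct 9.
Layover = 12:37 PM − 11:07 AM = 1 hour 30 minutes.

1 hour 30 minutes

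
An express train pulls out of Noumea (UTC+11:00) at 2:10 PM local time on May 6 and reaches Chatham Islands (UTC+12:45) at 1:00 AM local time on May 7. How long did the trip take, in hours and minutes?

9 hours 5 minutes

Departure in UTC: 2:10 PM − 11:00 = 3:10 AM on May 6.
Arrival in UTC: 1:00 AM − 12:45 = 12:15 PM on May 6.
Elapsed = 12:15 PM − 3:10 AM = 9 hours 5 minutes.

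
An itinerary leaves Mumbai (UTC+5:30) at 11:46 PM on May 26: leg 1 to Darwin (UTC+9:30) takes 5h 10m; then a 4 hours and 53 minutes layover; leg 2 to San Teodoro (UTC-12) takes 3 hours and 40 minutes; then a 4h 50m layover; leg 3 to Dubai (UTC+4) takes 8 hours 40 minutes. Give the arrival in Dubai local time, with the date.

1:29 AM on May 28

Convert departure to UTC: 11:46 PM − 5:30 = 6:16 PM UTC on May 26.
Add 5 hours 10 minutes leg 1 → 11:26 PM UTC.
Add 4 hours and 53 minutes layover in Darwin → 4:19 AM UTC (May 27).
Add 3 hours 40 minutes leg 2 → 7:59 AM UTC.
Add 4 hours and 50 minutes layover in San Teodoro → 12:49 PM UTC.
Add 8 hours and 40 minutes leg 3 → 9:29 PM UTC.
Dubai is UTC+4:00, so local arrival = 9:29 PM + 4:00 = 1:29 AM on May 28.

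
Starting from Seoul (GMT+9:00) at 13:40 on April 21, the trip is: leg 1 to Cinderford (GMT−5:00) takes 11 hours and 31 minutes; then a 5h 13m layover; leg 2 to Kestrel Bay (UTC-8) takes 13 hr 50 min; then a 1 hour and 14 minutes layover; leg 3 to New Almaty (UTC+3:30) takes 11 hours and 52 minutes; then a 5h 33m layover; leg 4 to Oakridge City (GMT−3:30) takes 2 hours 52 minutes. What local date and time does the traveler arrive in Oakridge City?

Convert departure to UTC: 13:40 − 9:00 = 04:40 UTC on Apr 21.
Add 11 hours 31 minutes leg 1 → 16:11 UTC.
Add 5 hours and 13 minutes layover in Cinderford → 21:24 UTC.
Add 13 hours 50 minutes leg 2 → 11:14 UTC (Apr 22).
Add 1 hour 14 minutes layover in Kestrel Bay → 12:28 UTC.
Add 11 hours 52 minutes leg 3 → 00:20 UTC (Apr 23).
Add 5 hours and 33 minutes layover in New Almaty → 05:53 UTC.
Add 2 hours and 52 minutes leg 4 → 08:45 UTC.
Oakridge City is UTC−3:30, so local arrival = 08:45 − 3:30 = 05:15 on Apr 23.

05:15 on Apr 23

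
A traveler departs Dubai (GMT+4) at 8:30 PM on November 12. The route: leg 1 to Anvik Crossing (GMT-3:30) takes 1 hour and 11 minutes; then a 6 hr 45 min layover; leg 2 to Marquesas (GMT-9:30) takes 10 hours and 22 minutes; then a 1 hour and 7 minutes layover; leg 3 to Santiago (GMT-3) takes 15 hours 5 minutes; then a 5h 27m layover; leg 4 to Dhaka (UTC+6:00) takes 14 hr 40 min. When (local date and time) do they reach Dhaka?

5:07 AM on Nov 15

Convert departure to UTC: 8:30 PM − 4:00 = 4:30 PM UTC on Nov 12.
Add 1 hour 11 minutes leg 1 → 5:41 PM UTC.
Add 6 hours and 45 minutes layover in Anvik Crossing → 12:26 AM UTC (Nov 13).
Add 10 hours and 22 minutes leg 2 → 10:48 AM UTC.
Add 1 hour 7 minutes layover in Marquesas → 11:55 AM UTC.
Add 15 hours and 5 minutes leg 3 → 3:00 AM UTC (Nov 14).
Add 5 hours 27 minutes layover in Santiago → 8:27 AM UTC.
Add 14 hours and 40 minutes leg 4 → 11:07 PM UTC.
Dhaka is UTC+6:00, so local arrival = 11:07 PM + 6:00 = 5:07 AM on Nov 15.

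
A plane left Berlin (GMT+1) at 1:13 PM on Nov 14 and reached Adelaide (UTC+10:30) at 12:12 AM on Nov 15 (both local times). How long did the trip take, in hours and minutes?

1 hour 29 minutes

Adelaide is 9:30 ahead of Berlin.
Clock-face elapsed time (ignoring zones) is 10 hours 59 minutes.
Actual elapsed = 10 hours 59 minutes − 9:30 = 1 hour 29 minutes.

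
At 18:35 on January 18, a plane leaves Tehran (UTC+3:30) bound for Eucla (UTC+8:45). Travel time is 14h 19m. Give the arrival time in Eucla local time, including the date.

Eucla is 5:15 ahead of Tehran.
After 14 hours and 19 minutes it is 08:54 (Jan 19) in Tehran.
Shift by the zone difference: 08:54 + 5:15 = 14:09 on Jan 19 in Eucla.

14:09 on Jan 19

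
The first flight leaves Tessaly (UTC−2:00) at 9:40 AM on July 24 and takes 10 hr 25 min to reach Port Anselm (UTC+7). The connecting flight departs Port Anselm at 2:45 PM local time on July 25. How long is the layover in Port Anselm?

Convert departure to UTC: 9:40 AM + 2:00 = 11:40 AM UTC on Jul 24.
Add 10 hours and 25 minutes flight time → 10:05 PM UTC.
Port Anselm is UTC+7:00, so local arrival = 10:05 PM + 7:00 = 5:05 AM on Jul 25.
Layover = 2:45 PM − 5:05 AM = 9 hours 40 minutes.

9 hours 40 minutes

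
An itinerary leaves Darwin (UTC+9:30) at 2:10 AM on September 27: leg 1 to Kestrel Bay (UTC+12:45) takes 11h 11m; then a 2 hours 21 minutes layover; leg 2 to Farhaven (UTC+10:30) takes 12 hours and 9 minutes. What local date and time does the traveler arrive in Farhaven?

Convert departure to UTC: 2:10 AM − 9:30 = 4:40 PM UTC on Sep 26.
Add 11 hours and 11 minutes leg 1 → 3:51 AM UTC (Sep 27).
Add 2 hours 21 minutes layover in Kestrel Bay → 6:12 AM UTC.
Add 12 hours and 9 minutes leg 2 → 6:21 PM UTC.
Farhaven is UTC+10:30, so local arrival = 6:21 PM + 10:30 = 4:51 AM on Sep 28.

4:51 AM on September 28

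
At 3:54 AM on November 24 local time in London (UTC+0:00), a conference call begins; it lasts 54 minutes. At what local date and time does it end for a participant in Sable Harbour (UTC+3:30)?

8:18 AM on November 24

London is at UTC+0, so start is already 3:54 AM UTC on Nov 24.
Add 54 minutes duration → 4:48 AM UTC.
Sable Harbour is UTC+3:30, so local end time = 4:48 AM + 3:30 = 8:18 AM on Nov 24.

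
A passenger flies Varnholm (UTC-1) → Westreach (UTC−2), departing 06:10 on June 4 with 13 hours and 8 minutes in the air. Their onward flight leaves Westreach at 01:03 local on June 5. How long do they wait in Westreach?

Convert departure to UTC: 06:10 + 1:00 = 07:10 UTC on Jun 4.
Add 13 hours and 8 minutes flight time → 20:18 UTC.
Westreach is UTC−2:00, so local arrival = 20:18 − 2:00 = 18:18 on Jun 4.
Layover = 01:03 − 18:18 (+1 day) = 6 hours 45 minutes.

6 hours 45 minutes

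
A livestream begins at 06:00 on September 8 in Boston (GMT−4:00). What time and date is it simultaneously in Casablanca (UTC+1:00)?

11:00 on Sep 8

Casablanca is 5:00 ahead of Boston.
Shift by the zone difference: 06:00 + 5:00 = 11:00 on Sep 8 in Casablanca.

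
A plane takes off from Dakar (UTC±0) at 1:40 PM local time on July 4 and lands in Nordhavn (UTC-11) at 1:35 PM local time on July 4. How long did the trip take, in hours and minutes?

Departure is already UTC: 1:40 PM on Jul 4.
Arrival in UTC: 1:35 PM + 11:00 = 12:35 AM on Jul 5.
Elapsed = 12:35 AM − 1:40 PM (+1 day) = 10 hours 55 minutes.

10 hours 55 minutes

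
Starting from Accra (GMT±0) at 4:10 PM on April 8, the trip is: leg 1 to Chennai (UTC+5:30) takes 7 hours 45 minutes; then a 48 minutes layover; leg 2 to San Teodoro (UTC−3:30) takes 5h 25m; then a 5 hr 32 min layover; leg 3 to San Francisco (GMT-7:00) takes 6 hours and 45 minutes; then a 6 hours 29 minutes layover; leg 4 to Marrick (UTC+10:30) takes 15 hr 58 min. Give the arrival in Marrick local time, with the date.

Accra is at UTC+0, so departure is already 4:10 PM UTC on Apr 8.
Add 7 hours and 45 minutes leg 1 → 11:55 PM UTC.
Add 48 minutes layover in Chennai → 12:43 AM UTC (Apr 9).
Add 5 hours 25 minutes leg 2 → 6:08 AM UTC.
Add 5 hours 32 minutes layover in San Teodoro → 11:40 AM UTC.
Add 6 hours 45 minutes leg 3 → 6:25 PM UTC.
Add 6 hours and 29 minutes layover in San Francisco → 12:54 AM UTC (Apr 10).
Add 15 hours and 58 minutes leg 4 → 4:52 PM UTC.
Marrick is UTC+10:30, so local arrival = 4:52 PM + 10:30 = 3:22 AM on Apr 11.

3:22 AM on April 11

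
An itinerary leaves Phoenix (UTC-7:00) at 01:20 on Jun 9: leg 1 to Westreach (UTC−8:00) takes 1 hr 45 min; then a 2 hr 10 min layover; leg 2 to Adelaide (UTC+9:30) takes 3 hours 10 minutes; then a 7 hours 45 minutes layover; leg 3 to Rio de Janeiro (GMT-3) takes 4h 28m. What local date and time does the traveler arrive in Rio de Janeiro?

00:38 on June 10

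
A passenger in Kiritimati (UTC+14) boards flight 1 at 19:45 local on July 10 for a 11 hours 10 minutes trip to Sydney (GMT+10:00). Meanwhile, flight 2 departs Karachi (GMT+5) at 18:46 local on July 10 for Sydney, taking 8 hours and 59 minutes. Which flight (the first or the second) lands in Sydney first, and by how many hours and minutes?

the first, by 5 hours 50 minutes

Flight 1 in UTC: 19:45 − 14:00 = 05:45 on Jul 10.
+11 hours and 10 minutes → arrive 16:55 UTC on Jul 10.
Flight 2 in UTC: 18:46 − 5:00 = 13:46 on Jul 10.
+8 hours and 59 minutes → arrive 22:45 UTC on Jul 10.
Flight 1 lands earlier by 5 hours 50 minutes.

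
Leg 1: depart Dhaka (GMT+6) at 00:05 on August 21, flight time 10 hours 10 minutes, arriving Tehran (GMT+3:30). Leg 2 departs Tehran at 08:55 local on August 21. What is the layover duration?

1 hour 10 minutes

Convert departure to UTC: 00:05 − 6:00 = 18:05 UTC on Aug 20.
Add 10 hours 10 minutes flight time → 04:15 UTC (Aug 21).
Tehran is UTC+3:30, so local arrival = 04:15 + 3:30 = 07:45 on Aug 21.
Layover = 08:55 − 07:45 = 1 hour 10 minutes.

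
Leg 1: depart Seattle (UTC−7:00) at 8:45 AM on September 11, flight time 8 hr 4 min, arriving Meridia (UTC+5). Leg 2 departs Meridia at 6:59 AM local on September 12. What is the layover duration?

2 hours 10 minutes

Convert departure to UTC: 8:45 AM + 7:00 = 3:45 PM UTC on Sep 11.
Add 8 hours and 4 minutes flight time → 11:49 PM UTC.
Meridia is UTC+5:00, so local arrival = 11:49 PM + 5:00 = 4:49 AM on Sep 12.
Layover = 6:59 AM − 4:49 AM = 2 hours 10 minutes.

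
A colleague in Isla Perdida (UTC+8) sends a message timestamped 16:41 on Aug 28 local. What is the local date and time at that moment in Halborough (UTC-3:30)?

05:11 on August 28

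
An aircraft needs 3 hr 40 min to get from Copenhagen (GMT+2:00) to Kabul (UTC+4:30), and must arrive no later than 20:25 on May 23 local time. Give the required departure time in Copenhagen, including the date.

Target arrival in UTC: 20:25 − 4:30 = 15:55 on May 23.
Subtract 3 hours 40 minutes → departure 12:15 UTC on May 23.
Copenhagen is UTC+2:00: 12:15 + 2:00 = 14:15 on May 23.

14:15 on May 23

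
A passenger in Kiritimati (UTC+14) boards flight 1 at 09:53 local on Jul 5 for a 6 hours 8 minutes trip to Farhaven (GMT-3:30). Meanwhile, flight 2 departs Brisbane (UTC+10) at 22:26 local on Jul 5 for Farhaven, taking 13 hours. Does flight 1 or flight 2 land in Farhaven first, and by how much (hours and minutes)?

the first, by 23 hours 25 minutes

Flight 1 in UTC: 09:53 − 14:00 = 19:53 on Jul 4.
+6 hours and 8 minutes → arrive 02:01 UTC on Jul 5.
Flight 2 in UTC: 22:26 − 10:00 = 12:26 on Jul 5.
+13 hours → arrive 01:26 UTC on Jul 6.
Flight 1 lands earlier by 23 hours 25 minutes.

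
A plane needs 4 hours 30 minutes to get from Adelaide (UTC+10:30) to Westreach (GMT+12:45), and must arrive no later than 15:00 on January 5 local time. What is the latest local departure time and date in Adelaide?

08:15 on Jan 5

Target arrival in UTC: 15:00 − 12:45 = 02:15 on Jan 5.
Subtract 4 hours 30 minutes → departure 21:45 UTC on Jan 4.
Adelaide is UTC+10:30: 21:45 + 10:30 = 08:15 on Jan 5.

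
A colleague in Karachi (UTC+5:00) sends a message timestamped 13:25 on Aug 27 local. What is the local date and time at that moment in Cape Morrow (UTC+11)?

19:25 on August 27

In UTC: 13:25 − 5:00 = 08:25 on Aug 27.
Cape Morrow is UTC+11:00: 08:25 + 11:00 = 19:25 on Aug 27.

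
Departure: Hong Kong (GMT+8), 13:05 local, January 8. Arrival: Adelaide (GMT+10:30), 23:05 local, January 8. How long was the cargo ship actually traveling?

7 hours 30 minutes

Adelaide is 2:30 ahead of Hong Kong.
Clock-face elapsed time (ignoring zones) is 10 hours.
Actual elapsed = 10 hours − 2:30 = 7 hours 30 minutes.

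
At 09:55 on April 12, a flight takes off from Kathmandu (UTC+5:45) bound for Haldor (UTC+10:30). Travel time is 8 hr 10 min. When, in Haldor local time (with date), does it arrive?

Convert departure to UTC: 09:55 − 5:45 = 04:10 UTC on Apr 12.
Add 8 hours 10 minutes travel time → 12:20 UTC.
Haldor is UTC+10:30, so local arrival = 12:20 + 10:30 = 22:50 on Apr 12.

22:50 on April 12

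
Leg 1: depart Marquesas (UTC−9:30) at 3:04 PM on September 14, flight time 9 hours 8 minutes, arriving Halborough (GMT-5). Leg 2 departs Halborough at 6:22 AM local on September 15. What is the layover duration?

Convert departure to UTC: 3:04 PM + 9:30 = 12:34 AM UTC on Sep 15.
Add 9 hours and 8 minutes flight time → 9:42 AM UTC.
Halborough is UTC−5:00, so local arrival = 9:42 AM − 5:00 = 4:42 AM on Sep 15.
Layover = 6:22 AM − 4:42 AM = 1 hour 40 minutes.

1 hour 40 minutes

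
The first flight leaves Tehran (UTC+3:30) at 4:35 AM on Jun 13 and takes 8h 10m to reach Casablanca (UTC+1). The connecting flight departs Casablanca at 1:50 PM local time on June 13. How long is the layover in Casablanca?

Convert departure to UTC: 4:35 AM − 3:30 = 1:05 AM UTC on Jun 13.
Add 8 hours and 10 minutes flight time → 9:15 AM UTC.
Casablanca is UTC+1:00, so local arrival = 9:15 AM + 1:00 = 10:15 AM on Jun 13.
Layover = 1:50 PM − 10:15 AM = 3 hours 35 minutes.

3 hours 35 minutes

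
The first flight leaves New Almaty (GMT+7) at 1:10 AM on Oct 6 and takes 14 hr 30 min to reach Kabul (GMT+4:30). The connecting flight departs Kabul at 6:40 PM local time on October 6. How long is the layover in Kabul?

Convert departure to UTC: 1:10 AM − 7:00 = 6:10 PM UTC on Oct 5.
Add 14 hours and 30 minutes flight time → 8:40 AM UTC (Oct 6).
Kabul is UTC+4:30, so local arrival = 8:40 AM + 4:30 = 1:10 PM on Oct 6.
Layover = 6:40 PM − 1:10 PM = 5 hours 30 minutes.

5 hours 30 minutes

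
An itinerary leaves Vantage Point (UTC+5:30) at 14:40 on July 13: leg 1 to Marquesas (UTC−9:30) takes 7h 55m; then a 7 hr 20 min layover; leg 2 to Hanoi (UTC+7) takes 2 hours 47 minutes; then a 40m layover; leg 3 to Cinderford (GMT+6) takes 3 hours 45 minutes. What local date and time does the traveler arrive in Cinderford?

13:37 on Jul 14

Convert departure to UTC: 14:40 − 5:30 = 09:10 UTC on Jul 13.
Add 7 hours and 55 minutes leg 1 → 17:05 UTC.
Add 7 hours and 20 minutes layover in Marquesas → 00:25 UTC (Jul 14).
Add 2 hours and 47 minutes leg 2 → 03:12 UTC.
Add 40 minutes layover in Hanoi → 03:52 UTC.
Add 3 hours 45 minutes leg 3 → 07:37 UTC.
Cinderford is UTC+6:00, so local arrival = 07:37 + 6:00 = 13:37 on Jul 14.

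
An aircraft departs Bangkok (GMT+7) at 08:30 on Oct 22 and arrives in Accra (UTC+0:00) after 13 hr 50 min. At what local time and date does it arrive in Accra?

Convert departure to UTC: 08:30 − 7:00 = 01:30 UTC on Oct 22.
Add 13 hours and 50 minutes travel time → 15:20 UTC.
Accra is UTC+0, so local arrival is the same: 15:20 on Oct 22.

15:20 on October 22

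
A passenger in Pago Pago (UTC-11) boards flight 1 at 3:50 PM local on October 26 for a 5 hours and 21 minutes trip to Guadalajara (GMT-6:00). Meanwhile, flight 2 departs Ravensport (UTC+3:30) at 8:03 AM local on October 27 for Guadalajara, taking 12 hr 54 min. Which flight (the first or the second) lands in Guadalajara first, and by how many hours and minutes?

the first, by 9 hours 16 minutes

Flight 1 in UTC: 3:50 PM + 11:00 = 2:50 AM on Oct 27.
+5 hours 21 minutes → arrive 8:11 AM UTC on Oct 27.
Flight 2 in UTC: 8:03 AM − 3:30 = 4:33 AM on Oct 27.
+12 hours 54 minutes → arrive 5:27 PM UTC on Oct 27.
Flight 1 lands earlier by 9 hours 16 minutes.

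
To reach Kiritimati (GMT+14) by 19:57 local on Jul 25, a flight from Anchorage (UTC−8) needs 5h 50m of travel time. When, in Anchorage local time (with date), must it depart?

Target arrival in UTC: 19:57 − 14:00 = 05:57 on Jul 25.
Subtract 5 hours 50 minutes → departure 00:07 UTC on Jul 25.
Anchorage is UTC−8:00: 00:07 − 8:00 = 16:07 on Jul 24.

16:07 on July 24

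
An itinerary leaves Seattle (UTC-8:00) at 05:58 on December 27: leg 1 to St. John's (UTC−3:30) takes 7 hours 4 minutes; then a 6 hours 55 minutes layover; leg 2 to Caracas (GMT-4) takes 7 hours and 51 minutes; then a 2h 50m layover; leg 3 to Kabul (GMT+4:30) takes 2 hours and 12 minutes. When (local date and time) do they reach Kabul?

Convert departure to UTC: 05:58 + 8:00 = 13:58 UTC on Dec 27.
Add 7 hours and 4 minutes leg 1 → 21:02 UTC.
Add 6 hours and 55 minutes layover in St. John's → 03:57 UTC (Dec 28).
Add 7 hours and 51 minutes leg 2 → 11:48 UTC.
Add 2 hours 50 minutes layover in Caracas → 14:38 UTC.
Add 2 hours and 12 minutes leg 3 → 16:50 UTC.
Kabul is UTC+4:30, so local arrival = 16:50 + 4:30 = 21:20 on Dec 28.

21:20 on December 28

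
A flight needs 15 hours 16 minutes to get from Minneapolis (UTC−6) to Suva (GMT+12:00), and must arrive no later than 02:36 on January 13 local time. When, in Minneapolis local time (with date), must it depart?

Target arrival in UTC: 02:36 − 12:00 = 14:36 on Jan 12.
Subtract 15 hours and 16 minutes → departure 23:20 UTC on Jan 11.
Minneapolis is UTC−6:00: 23:20 − 6:00 = 17:20 on Jan 11.

17:20 on January 11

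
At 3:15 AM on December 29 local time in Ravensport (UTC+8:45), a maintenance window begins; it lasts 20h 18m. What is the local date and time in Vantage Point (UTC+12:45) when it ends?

Convert start to UTC: 3:15 AM − 8:45 = 6:30 PM UTC on Dec 28.
Add 20 hours and 18 minutes duration → 2:48 PM UTC (Dec 29).
Vantage Point is UTC+12:45, so local end time = 2:48 PM + 12:45 = 3:33 AM on Dec 30.

3:33 AM on December 30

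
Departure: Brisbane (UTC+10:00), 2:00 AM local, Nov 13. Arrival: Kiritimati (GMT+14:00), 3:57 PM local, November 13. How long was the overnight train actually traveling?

Kiritimati is 4:00 ahead of Brisbane.
Clock-face elapsed time (ignoring zones) is 13 hours 57 minutes.
Actual elapsed = 13 hours 57 minutes − 4:00 = 9 hours 57 minutes.

9 hours 57 minutes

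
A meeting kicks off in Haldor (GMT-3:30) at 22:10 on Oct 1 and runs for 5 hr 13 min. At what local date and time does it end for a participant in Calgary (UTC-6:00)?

00:53 on October 2

Convert start to UTC: 22:10 + 3:30 = 01:40 UTC on Oct 2.
Add 5 hours and 13 minutes duration → 06:53 UTC.
Calgary is UTC−6:00, so local end time = 06:53 − 6:00 = 00:53 on Oct 2.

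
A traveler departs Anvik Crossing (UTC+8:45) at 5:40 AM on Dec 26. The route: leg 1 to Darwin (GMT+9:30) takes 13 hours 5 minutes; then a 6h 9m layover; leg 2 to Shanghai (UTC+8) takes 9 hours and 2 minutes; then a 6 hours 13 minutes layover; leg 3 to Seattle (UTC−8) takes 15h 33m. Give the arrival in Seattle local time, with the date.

Convert departure to UTC: 5:40 AM − 8:45 = 8:55 PM UTC on Dec 25.
Add 13 hours 5 minutes leg 1 → 10:00 AM UTC (Dec 26).
Add 6 hours 9 minutes layover in Darwin → 4:09 PM UTC.
Add 9 hours and 2 minutes leg 2 → 1:11 AM UTC (Dec 27).
Add 6 hours 13 minutes layover in Shanghai → 7:24 AM UTC.
Add 15 hours 33 minutes leg 3 → 10:57 PM UTC.
Seattle is UTC−8:00, so local arrival = 10:57 PM − 8:00 = 2:57 PM on Dec 27.

2:57 PM on December 27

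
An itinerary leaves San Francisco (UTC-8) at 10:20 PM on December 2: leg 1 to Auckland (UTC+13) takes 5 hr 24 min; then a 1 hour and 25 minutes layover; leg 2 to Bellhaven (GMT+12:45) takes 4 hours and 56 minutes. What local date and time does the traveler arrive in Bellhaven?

Convert departure to UTC: 10:20 PM + 8:00 = 6:20 AM UTC on Dec 3.
Add 5 hours and 24 minutes leg 1 → 11:44 AM UTC.
Add 1 hour 25 minutes layover in Auckland → 1:09 PM UTC.
Add 4 hours and 56 minutes leg 2 → 6:05 PM UTC.
Bellhaven is UTC+12:45, so local arrival = 6:05 PM + 12:45 = 6:50 AM on Dec 4.

6:50 AM on Dec 4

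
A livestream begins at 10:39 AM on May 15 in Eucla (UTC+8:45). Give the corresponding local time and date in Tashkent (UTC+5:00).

6:54 AM on May 15

In UTC: 10:39 AM − 8:45 = 1:54 AM on May 15.
Tashkent is UTC+5:00: 1:54 AM + 5:00 = 6:54 AM on May 15.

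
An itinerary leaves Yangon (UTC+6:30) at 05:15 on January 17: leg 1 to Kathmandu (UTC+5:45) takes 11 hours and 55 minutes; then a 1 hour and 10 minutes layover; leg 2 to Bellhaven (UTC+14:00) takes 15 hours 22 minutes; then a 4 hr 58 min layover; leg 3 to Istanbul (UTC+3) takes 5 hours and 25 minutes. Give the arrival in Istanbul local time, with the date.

16:35 on Jan 18

Convert departure to UTC: 05:15 − 6:30 = 22:45 UTC on Jan 16.
Add 11 hours and 55 minutes leg 1 → 10:40 UTC (Jan 17).
Add 1 hour and 10 minutes layover in Kathmandu → 11:50 UTC.
Add 15 hours 22 minutes leg 2 → 03:12 UTC (Jan 18).
Add 4 hours 58 minutes layover in Bellhaven → 08:10 UTC.
Add 5 hours 25 minutes leg 3 → 13:35 UTC.
Istanbul is UTC+3:00, so local arrival = 13:35 + 3:00 = 16:35 on Jan 18.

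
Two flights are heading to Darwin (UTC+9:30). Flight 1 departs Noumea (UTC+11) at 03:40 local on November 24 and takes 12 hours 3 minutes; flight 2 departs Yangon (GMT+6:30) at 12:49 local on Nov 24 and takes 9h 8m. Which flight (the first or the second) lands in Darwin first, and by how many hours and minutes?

Flight 1 in UTC: 03:40 − 11:00 = 16:40 on Nov 23.
+12 hours and 3 minutes → arrive 04:43 UTC on Nov 24.
Flight 2 in UTC: 12:49 − 6:30 = 06:19 on Nov 24.
+9 hours and 8 minutes → arrive 15:27 UTC on Nov 24.
Flight 1 lands earlier by 10 hours 44 minutes.

the first, by 10 hours 44 minutes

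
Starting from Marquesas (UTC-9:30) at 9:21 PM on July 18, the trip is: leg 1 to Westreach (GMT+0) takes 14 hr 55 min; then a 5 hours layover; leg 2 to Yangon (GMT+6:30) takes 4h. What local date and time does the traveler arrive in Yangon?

Convert departure to UTC: 9:21 PM + 9:30 = 6:51 AM UTC on Jul 19.
Add 14 hours and 55 minutes leg 1 → 9:46 PM UTC.
Add 5 hours layover in Westreach → 2:46 AM UTC (Jul 20).
Add 4 hours leg 2 → 6:46 AM UTC.
Yangon is UTC+6:30, so local arrival = 6:46 AM + 6:30 = 1:16 PM on Jul 20.

1:16 PM on July 20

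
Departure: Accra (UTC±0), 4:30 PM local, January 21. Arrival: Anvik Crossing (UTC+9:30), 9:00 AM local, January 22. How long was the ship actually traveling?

7 hours

Departure is already UTC: 4:30 PM on Jan 21.
Arrival in UTC: 9:00 AM − 9:30 = 11:30 PM on Jan 21.
Elapsed = 11:30 PM − 4:30 PM = 7 hours.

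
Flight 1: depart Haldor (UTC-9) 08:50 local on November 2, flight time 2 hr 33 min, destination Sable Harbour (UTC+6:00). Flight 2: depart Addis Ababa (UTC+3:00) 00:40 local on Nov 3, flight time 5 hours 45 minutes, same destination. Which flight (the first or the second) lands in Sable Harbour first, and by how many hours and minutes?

the first, by 7 hours 2 minutes

Flight 1 in UTC: 08:50 + 9:00 = 17:50 on Nov 2.
+2 hours 33 minutes → arrive 20:23 UTC on Nov 2.
Flight 2 in UTC: 00:40 − 3:00 = 21:40 on Nov 2.
+5 hours and 45 minutes → arrive 03:25 UTC on Nov 3.
Flight 1 lands earlier by 7 hours 2 minutes.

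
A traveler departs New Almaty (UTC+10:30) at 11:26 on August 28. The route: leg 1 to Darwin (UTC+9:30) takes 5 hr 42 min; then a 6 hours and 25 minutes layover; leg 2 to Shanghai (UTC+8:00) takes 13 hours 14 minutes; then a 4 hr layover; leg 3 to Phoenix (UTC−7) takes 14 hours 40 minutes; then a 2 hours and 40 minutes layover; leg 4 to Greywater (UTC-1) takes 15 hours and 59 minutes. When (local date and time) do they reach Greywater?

14:36 on August 30

Convert departure to UTC: 11:26 − 10:30 = 00:56 UTC on Aug 28.
Add 5 hours 42 minutes leg 1 → 06:38 UTC.
Add 6 hours 25 minutes layover in Darwin → 13:03 UTC.
Add 13 hours 14 minutes leg 2 → 02:17 UTC (Aug 29).
Add 4 hours layover in Shanghai → 06:17 UTC.
Add 14 hours 40 minutes leg 3 → 20:57 UTC.
Add 2 hours and 40 minutes layover in Phoenix → 23:37 UTC.
Add 15 hours and 59 minutes leg 4 → 15:36 UTC (Aug 30).
Greywater is UTC−1:00, so local arrival = 15:36 − 1:00 = 14:36 on Aug 30.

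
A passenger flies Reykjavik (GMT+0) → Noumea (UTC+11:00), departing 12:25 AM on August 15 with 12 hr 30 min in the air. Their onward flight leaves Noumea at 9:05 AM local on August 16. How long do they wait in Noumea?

9 hours 10 minutes

Reykjavik is at UTC+0, so departure is already 12:25 AM UTC on Aug 15.
Add 12 hours 30 minutes flight time → 12:55 PM UTC.
Noumea is UTC+11:00, so local arrival = 12:55 PM + 11:00 = 11:55 PM on Aug 15.
Layover = 9:05 AM − 11:55 PM (+1 day) = 9 hours 10 minutes.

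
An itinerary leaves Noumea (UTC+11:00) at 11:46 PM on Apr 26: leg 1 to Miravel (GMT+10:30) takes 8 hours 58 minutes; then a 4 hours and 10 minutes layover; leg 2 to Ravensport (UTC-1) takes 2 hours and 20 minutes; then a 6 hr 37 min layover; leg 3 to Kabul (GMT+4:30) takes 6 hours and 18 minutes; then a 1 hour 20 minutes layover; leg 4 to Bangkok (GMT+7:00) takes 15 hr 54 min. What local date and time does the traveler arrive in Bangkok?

5:23 PM on April 28

Convert departure to UTC: 11:46 PM − 11:00 = 12:46 PM UTC on Apr 26.
Add 8 hours 58 minutes leg 1 → 9:44 PM UTC.
Add 4 hours and 10 minutes layover in Miravel → 1:54 AM UTC (Apr 27).
Add 2 hours 20 minutes leg 2 → 4:14 AM UTC.
Add 6 hours and 37 minutes layover in Ravensport → 10:51 AM UTC.
Add 6 hours and 18 minutes leg 3 → 5:09 PM UTC.
Add 1 hour 20 minutes layover in Kabul → 6:29 PM UTC.
Add 15 hours 54 minutes leg 4 → 10:23 AM UTC (Apr 28).
Bangkok is UTC+7:00, so local arrival = 10:23 AM + 7:00 = 5:23 PM on Apr 28.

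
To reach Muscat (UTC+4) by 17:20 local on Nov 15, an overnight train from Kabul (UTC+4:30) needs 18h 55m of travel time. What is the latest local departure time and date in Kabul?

22:55 on Nov 14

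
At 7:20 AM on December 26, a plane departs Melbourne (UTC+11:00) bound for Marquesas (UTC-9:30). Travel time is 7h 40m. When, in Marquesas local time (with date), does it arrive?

6:30 PM on Dec 25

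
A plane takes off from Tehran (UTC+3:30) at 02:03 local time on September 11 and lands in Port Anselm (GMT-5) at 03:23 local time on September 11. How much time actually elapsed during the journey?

9 hours 50 minutes

Departure in UTC: 02:03 − 3:30 = 22:33 on Sep 10.
Arrival in UTC: 03:23 + 5:00 = 08:23 on Sep 11.
Elapsed = 08:23 − 22:33 (+1 day) = 9 hours 50 minutes.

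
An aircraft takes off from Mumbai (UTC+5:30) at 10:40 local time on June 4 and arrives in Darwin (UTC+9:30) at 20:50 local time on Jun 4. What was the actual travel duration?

Departure in UTC: 10:40 − 5:30 = 05:10 on Jun 4.
Arrival in UTC: 20:50 − 9:30 = 11:20 on Jun 4.
Elapsed = 11:20 − 05:10 = 6 hours 10 minutes.

6 hours 10 minutes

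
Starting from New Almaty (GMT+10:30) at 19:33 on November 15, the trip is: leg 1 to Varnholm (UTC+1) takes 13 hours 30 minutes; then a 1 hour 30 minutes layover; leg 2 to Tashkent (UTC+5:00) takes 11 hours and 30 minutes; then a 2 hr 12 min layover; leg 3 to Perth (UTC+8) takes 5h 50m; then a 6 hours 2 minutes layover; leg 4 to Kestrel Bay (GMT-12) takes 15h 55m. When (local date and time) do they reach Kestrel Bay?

Convert departure to UTC: 19:33 − 10:30 = 09:03 UTC on Nov 15.
Add 13 hours 30 minutes leg 1 → 22:33 UTC.
Add 1 hour and 30 minutes layover in Varnholm → 00:03 UTC (Nov 16).
Add 11 hours 30 minutes leg 2 → 11:33 UTC.
Add 2 hours 12 minutes layover in Tashkent → 13:45 UTC.
Add 5 hours 50 minutes leg 3 → 19:35 UTC.
Add 6 hours and 2 minutes layover in Perth → 01:37 UTC (Nov 17).
Add 15 hours 55 minutes leg 4 → 17:32 UTC.
Kestrel Bay is UTC−12:00, so local arrival = 17:32 − 12:00 = 05:32 on Nov 17.

05:32 on November 17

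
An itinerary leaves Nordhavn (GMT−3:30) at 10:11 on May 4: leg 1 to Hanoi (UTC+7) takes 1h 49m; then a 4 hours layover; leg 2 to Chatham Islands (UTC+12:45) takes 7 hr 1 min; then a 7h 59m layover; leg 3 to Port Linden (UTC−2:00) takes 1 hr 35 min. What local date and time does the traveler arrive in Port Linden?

Convert departure to UTC: 10:11 + 3:30 = 13:41 UTC on May 4.
Add 1 hour 49 minutes leg 1 → 15:30 UTC.
Add 4 hours layover in Hanoi → 19:30 UTC.
Add 7 hours and 1 minute leg 2 → 02:31 UTC (May 5).
Add 7 hours 59 minutes layover in Chatham Islands → 10:30 UTC.
Add 1 hour and 35 minutes leg 3 → 12:05 UTC.
Port Linden is UTC−2:00, so local arrival = 12:05 − 2:00 = 10:05 on May 5.

10:05 on May 5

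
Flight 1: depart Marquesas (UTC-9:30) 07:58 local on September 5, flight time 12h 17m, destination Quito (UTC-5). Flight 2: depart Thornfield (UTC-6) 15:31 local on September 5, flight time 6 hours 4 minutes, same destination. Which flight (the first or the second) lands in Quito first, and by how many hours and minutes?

the second, by 2 hours 10 minutes

Flight 1 in UTC: 07:58 + 9:30 = 17:28 on Sep 5.
+12 hours 17 minutes → arrive 05:45 UTC on Sep 6.
Flight 2 in UTC: 15:31 + 6:00 = 21:31 on Sep 5.
+6 hours 4 minutes → arrive 03:35 UTC on Sep 6.
Flight 2 lands earlier by 2 hours 10 minutes.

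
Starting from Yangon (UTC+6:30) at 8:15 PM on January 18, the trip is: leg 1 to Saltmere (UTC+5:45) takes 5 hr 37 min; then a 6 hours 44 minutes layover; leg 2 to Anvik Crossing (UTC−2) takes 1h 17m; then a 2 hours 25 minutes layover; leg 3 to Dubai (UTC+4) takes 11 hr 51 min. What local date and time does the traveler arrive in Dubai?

9:39 PM on January 19

Convert departure to UTC: 8:15 PM − 6:30 = 1:45 PM UTC on Jan 18.
Add 5 hours and 37 minutes leg 1 → 7:22 PM UTC.
Add 6 hours and 44 minutes layover in Saltmere → 2:06 AM UTC (Jan 19).
Add 1 hour 17 minutes leg 2 → 3:23 AM UTC.
Add 2 hours 25 minutes layover in Anvik Crossing → 5:48 AM UTC.
Add 11 hours 51 minutes leg 3 → 5:39 PM UTC.
Dubai is UTC+4:00, so local arrival = 5:39 PM + 4:00 = 9:39 PM on Jan 19.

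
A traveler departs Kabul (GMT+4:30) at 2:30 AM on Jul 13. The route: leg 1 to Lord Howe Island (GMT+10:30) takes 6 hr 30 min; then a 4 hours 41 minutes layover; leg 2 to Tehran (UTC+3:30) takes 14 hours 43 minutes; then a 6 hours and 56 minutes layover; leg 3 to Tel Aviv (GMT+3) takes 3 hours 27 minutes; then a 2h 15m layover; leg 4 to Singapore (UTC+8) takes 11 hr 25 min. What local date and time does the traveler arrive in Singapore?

Convert departure to UTC: 2:30 AM − 4:30 = 10:00 PM UTC on Jul 12.
Add 6 hours and 30 minutes leg 1 → 4:30 AM UTC (Jul 13).
Add 4 hours and 41 minutes layover in Lord Howe Island → 9:11 AM UTC.
Add 14 hours and 43 minutes leg 2 → 11:54 PM UTC.
Add 6 hours and 56 minutes layover in Tehran → 6:50 AM UTC (Jul 14).
Add 3 hours 27 minutes leg 3 → 10:17 AM UTC.
Add 2 hours 15 minutes layover in Tel Aviv → 12:32 PM UTC.
Add 11 hours 25 minutes leg 4 → 11:57 PM UTC.
Singapore is UTC+8:00, so local arrival = 11:57 PM + 8:00 = 7:57 AM on Jul 15.

7:57 AM on July 15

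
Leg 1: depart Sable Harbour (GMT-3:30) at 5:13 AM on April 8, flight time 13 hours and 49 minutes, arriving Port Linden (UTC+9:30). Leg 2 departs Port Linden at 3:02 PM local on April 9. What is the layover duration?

7 hours

Convert departure to UTC: 5:13 AM + 3:30 = 8:43 AM UTC on Apr 8.
Add 13 hours and 49 minutes flight time → 10:32 PM UTC.
Port Linden is UTC+9:30, so local arrival = 10:32 PM + 9:30 = 8:02 AM on Apr 9.
Layover = 3:02 PM − 8:02 AM = 7 hours.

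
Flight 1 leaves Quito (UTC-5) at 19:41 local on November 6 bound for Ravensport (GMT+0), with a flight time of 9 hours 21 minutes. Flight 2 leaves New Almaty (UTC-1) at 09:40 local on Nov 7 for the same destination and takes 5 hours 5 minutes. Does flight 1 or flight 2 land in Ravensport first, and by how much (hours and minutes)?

Flight 1 in UTC: 19:41 + 5:00 = 00:41 on Nov 7.
+9 hours 21 minutes → arrive 10:02 UTC on Nov 7.
Flight 2 in UTC: 09:40 + 1:00 = 10:40 on Nov 7.
+5 hours 5 minutes → arrive 15:45 UTC on Nov 7.
Flight 1 lands earlier by 5 hours 43 minutes.

the first, by 5 hours 43 minutes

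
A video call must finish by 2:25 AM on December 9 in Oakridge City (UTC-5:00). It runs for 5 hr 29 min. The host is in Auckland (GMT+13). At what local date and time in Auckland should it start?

2:56 PM on December 9

Target end time in UTC: 2:25 AM + 5:00 = 7:25 AM on Dec 9.
Subtract 5 hours 29 minutes → start 1:56 AM UTC on Dec 9.
Auckland is UTC+13:00: 1:56 AM + 13:00 = 2:56 PM on Dec 9.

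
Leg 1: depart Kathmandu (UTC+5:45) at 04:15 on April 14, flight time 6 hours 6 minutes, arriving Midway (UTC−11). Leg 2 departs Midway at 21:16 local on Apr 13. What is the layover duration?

Convert departure to UTC: 04:15 − 5:45 = 22:30 UTC on Apr 13.
Add 6 hours 6 minutes flight time → 04:36 UTC (Apr 14).
Midway is UTC−11:00, so local arrival = 04:36 − 11:00 = 17:36 on Apr 13.
Layover = 21:16 − 17:36 = 3 hours 40 minutes.

3 hours 40 minutes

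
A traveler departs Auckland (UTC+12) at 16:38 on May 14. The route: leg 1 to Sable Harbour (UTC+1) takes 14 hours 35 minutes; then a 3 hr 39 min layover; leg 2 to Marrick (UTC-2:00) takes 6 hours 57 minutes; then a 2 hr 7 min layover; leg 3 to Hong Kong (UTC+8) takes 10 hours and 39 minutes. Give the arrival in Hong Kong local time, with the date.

02:35 on May 16

Convert departure to UTC: 16:38 − 12:00 = 04:38 UTC on May 14.
Add 14 hours 35 minutes leg 1 → 19:13 UTC.
Add 3 hours 39 minutes layover in Sable Harbour → 22:52 UTC.
Add 6 hours and 57 minutes leg 2 → 05:49 UTC (May 15).
Add 2 hours and 7 minutes layover in Marrick → 07:56 UTC.
Add 10 hours 39 minutes leg 3 → 18:35 UTC.
Hong Kong is UTC+8:00, so local arrival = 18:35 + 8:00 = 02:35 on May 16.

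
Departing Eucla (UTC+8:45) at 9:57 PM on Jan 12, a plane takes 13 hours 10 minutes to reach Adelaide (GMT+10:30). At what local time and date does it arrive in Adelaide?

12:52 PM on January 13

Convert departure to UTC: 9:57 PM − 8:45 = 1:12 PM UTC on Jan 12.
Add 13 hours 10 minutes travel time → 2:22 AM UTC (Jan 13).
Adelaide is UTC+10:30, so local arrival = 2:22 AM + 10:30 = 12:52 PM on Jan 13.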